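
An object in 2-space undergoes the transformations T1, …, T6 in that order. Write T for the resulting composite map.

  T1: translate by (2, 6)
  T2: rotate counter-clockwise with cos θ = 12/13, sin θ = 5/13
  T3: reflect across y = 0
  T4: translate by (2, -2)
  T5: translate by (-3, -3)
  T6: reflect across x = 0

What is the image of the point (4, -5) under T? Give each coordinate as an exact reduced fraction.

T1 translate by (2, 6): (4, -5) → (6, 1)
T2 rotate counter-clockwise with cos θ = 12/13, sin θ = 5/13: (6, 1) → (67/13, 42/13)
T3 reflect across y = 0: (67/13, 42/13) → (67/13, -42/13)
T4 translate by (2, -2): (67/13, -42/13) → (93/13, -68/13)
T5 translate by (-3, -3): (93/13, -68/13) → (54/13, -107/13)
T6 reflect across x = 0: (54/13, -107/13) → (-54/13, -107/13)

T(p) = (-54/13, -107/13)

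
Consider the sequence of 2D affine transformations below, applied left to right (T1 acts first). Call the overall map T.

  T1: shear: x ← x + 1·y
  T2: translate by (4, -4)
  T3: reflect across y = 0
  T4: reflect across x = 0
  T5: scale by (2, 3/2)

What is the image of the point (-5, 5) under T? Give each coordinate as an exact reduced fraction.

T(p) = (-8, -3/2)

T1 shear: x ← x + 1·y: (-5, 5) → (0, 5)
T2 translate by (4, -4): (0, 5) → (4, 1)
T3 reflect across y = 0: (4, 1) → (4, -1)
T4 reflect across x = 0: (4, -1) → (-4, -1)
T5 scale by (2, 3/2): (-4, -1) → (-8, -3/2)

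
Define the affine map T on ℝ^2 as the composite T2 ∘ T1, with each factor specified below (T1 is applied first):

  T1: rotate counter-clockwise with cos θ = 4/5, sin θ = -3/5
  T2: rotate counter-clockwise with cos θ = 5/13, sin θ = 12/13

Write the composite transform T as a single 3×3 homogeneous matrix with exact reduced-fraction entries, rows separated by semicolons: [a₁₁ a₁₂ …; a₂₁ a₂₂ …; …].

T = [56/65 -33/65 0; 33/65 56/65 0; 0 0 1]

T1 = [4/5 3/5 0; -3/5 4/5 0; 0 0 1]
T2·T1 = [56/65 -33/65 0; 33/65 56/65 0; 0 0 1]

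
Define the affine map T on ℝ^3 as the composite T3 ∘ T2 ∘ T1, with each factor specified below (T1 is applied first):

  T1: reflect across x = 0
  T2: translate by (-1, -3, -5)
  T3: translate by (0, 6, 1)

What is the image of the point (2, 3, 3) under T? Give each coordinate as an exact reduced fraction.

T(p) = (-3, 6, -1)

T1 reflect across x = 0: (2, 3, 3) → (-2, 3, 3)
T2 translate by (-1, -3, -5): (-2, 3, 3) → (-3, 0, -2)
T3 translate by (0, 6, 1): (-3, 0, -2) → (-3, 6, -1)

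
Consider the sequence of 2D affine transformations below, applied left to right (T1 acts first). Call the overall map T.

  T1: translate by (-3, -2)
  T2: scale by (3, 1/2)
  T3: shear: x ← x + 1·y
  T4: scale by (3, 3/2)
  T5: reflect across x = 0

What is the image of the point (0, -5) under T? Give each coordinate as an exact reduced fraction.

T1 translate by (-3, -2): (0, -5) → (-3, -7)
T2 scale by (3, 1/2): (-3, -7) → (-9, -7/2)
T3 shear: x ← x + 1·y: (-9, -7/2) → (-25/2, -7/2)
T4 scale by (3, 3/2): (-25/2, -7/2) → (-75/2, -21/4)
T5 reflect across x = 0: (-75/2, -21/4) → (75/2, -21/4)

T(p) = (75/2, -21/4)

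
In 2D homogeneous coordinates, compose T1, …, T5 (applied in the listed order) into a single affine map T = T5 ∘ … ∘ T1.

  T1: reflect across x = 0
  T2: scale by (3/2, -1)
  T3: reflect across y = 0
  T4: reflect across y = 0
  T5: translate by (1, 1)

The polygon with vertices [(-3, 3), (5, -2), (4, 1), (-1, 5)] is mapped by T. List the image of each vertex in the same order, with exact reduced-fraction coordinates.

T1 reflect across x = 0: (-3, 3) → (3, 3); (5, -2) → (-5, -2); (4, 1) → (-4, 1); (-1, 5) → (1, 5)
T2 scale by (3/2, -1): (3, 3) → (9/2, -3); (-5, -2) → (-15/2, 2); (-4, 1) → (-6, -1); (1, 5) → (3/2, -5)
T3 reflect across y = 0: (9/2, -3) → (9/2, 3); (-15/2, 2) → (-15/2, -2); (-6, -1) → (-6, 1); (3/2, -5) → (3/2, 5)
T4 reflect across y = 0: (9/2, 3) → (9/2, -3); (-15/2, -2) → (-15/2, 2); (-6, 1) → (-6, -1); (3/2, 5) → (3/2, -5)
T5 translate by (1, 1): (9/2, -3) → (11/2, -2); (-15/2, 2) → (-13/2, 3); (-6, -1) → (-5, 0); (3/2, -5) → (5/2, -4)

image vertices: (11/2, -2), (-13/2, 3), (-5, 0), (5/2, -4)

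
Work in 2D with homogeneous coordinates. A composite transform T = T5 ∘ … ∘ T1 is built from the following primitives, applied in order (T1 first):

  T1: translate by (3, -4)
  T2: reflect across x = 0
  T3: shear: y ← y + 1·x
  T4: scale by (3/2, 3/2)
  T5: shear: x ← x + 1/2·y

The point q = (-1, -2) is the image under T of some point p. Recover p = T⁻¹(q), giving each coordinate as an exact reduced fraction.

T1 = [1 0 3; 0 1 -4; 0 0 1]
T2·T1 = [-1 0 -3; 0 1 -4; 0 0 1]
T3·…·T1 = [-1 0 -3; -1 1 -7; 0 0 1]
T4·…·T1 = [-3/2 0 -9/2; -3/2 3/2 -21/2; 0 0 1]
T5·…·T1 = [-9/4 3/4 -39/4; -3/2 3/2 -21/2; 0 0 1]
det M = -9/4; M⁻¹ = [-2/3 1/3 -3; -2/3 1 4; 0 0 1]
M⁻¹ · (-1, -2)ᵀ = (-3, 8/3)ᵀ

p = (-3, 8/3)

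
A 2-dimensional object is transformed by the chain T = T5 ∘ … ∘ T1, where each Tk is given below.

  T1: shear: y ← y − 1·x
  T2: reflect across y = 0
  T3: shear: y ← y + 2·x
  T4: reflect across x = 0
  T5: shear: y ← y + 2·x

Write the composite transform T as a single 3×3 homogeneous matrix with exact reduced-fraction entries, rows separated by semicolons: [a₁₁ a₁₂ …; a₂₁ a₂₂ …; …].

T = [-1 0 0; 1 -1 0; 0 0 1]

T1 = [1 0 0; -1 1 0; 0 0 1]
T2·T1 = [1 0 0; 1 -1 0; 0 0 1]
T3·…·T1 = [1 0 0; 3 -1 0; 0 0 1]
T4·…·T1 = [-1 0 0; 3 -1 0; 0 0 1]
T5·…·T1 = [-1 0 0; 1 -1 0; 0 0 1]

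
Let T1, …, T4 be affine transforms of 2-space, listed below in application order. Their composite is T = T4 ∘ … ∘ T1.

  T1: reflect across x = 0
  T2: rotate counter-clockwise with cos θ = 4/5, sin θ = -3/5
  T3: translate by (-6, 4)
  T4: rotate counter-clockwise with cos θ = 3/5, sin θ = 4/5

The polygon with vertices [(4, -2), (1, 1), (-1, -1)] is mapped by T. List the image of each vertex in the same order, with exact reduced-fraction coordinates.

image vertices: (-252/25, -136/25), (-201/25, -43/25), (-139/25, -77/25)

T1 reflect across x = 0: (4, -2) → (-4, -2); (1, 1) → (-1, 1); (-1, -1) → (1, -1)
T2 rotate counter-clockwise with cos θ = 4/5, sin θ = -3/5: (-4, -2) → (-22/5, 4/5); (-1, 1) → (-1/5, 7/5); (1, -1) → (1/5, -7/5)
T3 translate by (-6, 4): (-22/5, 4/5) → (-52/5, 24/5); (-1/5, 7/5) → (-31/5, 27/5); (1/5, -7/5) → (-29/5, 13/5)
T4 rotate counter-clockwise with cos θ = 3/5, sin θ = 4/5: (-52/5, 24/5) → (-252/25, -136/25); (-31/5, 27/5) → (-201/25, -43/25); (-29/5, 13/5) → (-139/25, -77/25)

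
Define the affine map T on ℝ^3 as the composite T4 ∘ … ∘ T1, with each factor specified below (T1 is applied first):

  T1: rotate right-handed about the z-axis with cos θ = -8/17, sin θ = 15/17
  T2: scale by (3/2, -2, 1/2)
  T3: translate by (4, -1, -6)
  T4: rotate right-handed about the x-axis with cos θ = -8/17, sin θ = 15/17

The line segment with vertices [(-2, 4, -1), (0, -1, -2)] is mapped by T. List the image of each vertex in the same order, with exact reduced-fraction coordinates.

T1 rotate right-handed about the z-axis with cos θ = -8/17, sin θ = 15/17: (-2, 4, -1) → (-44/17, -62/17, -1); (0, -1, -2) → (15/17, 8/17, -2)
T2 scale by (3/2, -2, 1/2): (-44/17, -62/17, -1) → (-66/17, 124/17, -1/2); (15/17, 8/17, -2) → (45/34, -16/17, -1)
T3 translate by (4, -1, -6): (-66/17, 124/17, -1/2) → (2/17, 107/17, -13/2); (45/34, -16/17, -1) → (181/34, -33/17, -7)
T4 rotate right-handed about the x-axis with cos θ = -8/17, sin θ = 15/17: (2/17, 107/17, -13/2) → (2/17, 1603/578, 2489/289); (181/34, -33/17, -7) → (181/34, 2049/289, 457/289)

image vertices: (2/17, 1603/578, 2489/289), (181/34, 2049/289, 457/289)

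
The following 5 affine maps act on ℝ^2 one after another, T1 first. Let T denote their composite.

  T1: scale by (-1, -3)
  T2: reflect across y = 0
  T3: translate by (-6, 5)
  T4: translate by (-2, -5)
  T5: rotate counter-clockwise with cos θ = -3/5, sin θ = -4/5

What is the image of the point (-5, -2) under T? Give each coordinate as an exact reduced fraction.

T1 scale by (-1, -3): (-5, -2) → (5, 6)
T2 reflect across y = 0: (5, 6) → (5, -6)
T3 translate by (-6, 5): (5, -6) → (-1, -1)
T4 translate by (-2, -5): (-1, -1) → (-3, -6)
T5 rotate counter-clockwise with cos θ = -3/5, sin θ = -4/5: (-3, -6) → (-3, 6)

T(p) = (-3, 6)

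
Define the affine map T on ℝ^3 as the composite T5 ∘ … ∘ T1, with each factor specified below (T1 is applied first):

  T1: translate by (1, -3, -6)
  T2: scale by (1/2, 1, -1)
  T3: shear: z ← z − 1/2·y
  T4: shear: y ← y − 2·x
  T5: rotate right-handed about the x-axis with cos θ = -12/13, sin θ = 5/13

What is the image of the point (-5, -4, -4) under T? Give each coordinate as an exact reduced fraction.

T1 translate by (1, -3, -6): (-5, -4, -4) → (-4, -7, -10)
T2 scale by (1/2, 1, -1): (-4, -7, -10) → (-2, -7, 10)
T3 shear: z ← z − 1/2·y: (-2, -7, 10) → (-2, -7, 27/2)
T4 shear: y ← y − 2·x: (-2, -7, 27/2) → (-2, -3, 27/2)
T5 rotate right-handed about the x-axis with cos θ = -12/13, sin θ = 5/13: (-2, -3, 27/2) → (-2, -63/26, -177/13)

T(p) = (-2, -63/26, -177/13)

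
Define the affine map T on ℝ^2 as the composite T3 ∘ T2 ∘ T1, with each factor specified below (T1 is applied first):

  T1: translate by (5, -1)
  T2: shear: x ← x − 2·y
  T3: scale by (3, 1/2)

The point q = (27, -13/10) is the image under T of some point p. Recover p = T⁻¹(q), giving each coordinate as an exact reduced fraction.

p = (-6/5, -8/5)

T1 = [1 0 5; 0 1 -1; 0 0 1]
T2·T1 = [1 -2 7; 0 1 -1; 0 0 1]
T3·…·T1 = [3 -6 21; 0 1/2 -1/2; 0 0 1]
det M = 3/2; M⁻¹ = [1/3 4 -5; 0 2 1; 0 0 1]
M⁻¹ · (27, -13/10)ᵀ = (-6/5, -8/5)ᵀ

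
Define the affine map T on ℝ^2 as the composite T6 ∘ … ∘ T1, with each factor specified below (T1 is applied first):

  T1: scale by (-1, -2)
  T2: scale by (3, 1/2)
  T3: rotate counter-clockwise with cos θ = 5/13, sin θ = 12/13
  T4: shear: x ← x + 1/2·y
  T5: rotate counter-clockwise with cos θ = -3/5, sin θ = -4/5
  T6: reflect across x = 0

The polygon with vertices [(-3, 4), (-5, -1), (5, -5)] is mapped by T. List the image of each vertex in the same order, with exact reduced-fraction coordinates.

T1 scale by (-1, -2): (-3, 4) → (3, -8); (-5, -1) → (5, 2); (5, -5) → (-5, 10)
T2 scale by (3, 1/2): (3, -8) → (9, -4); (5, 2) → (15, 1); (-5, 10) → (-15, 5)
T3 rotate counter-clockwise with cos θ = 5/13, sin θ = 12/13: (9, -4) → (93/13, 88/13); (15, 1) → (63/13, 185/13); (-15, 5) → (-135/13, -155/13)
T4 shear: x ← x + 1/2·y: (93/13, 88/13) → (137/13, 88/13); (63/13, 185/13) → (311/26, 185/13); (-135/13, -155/13) → (-425/26, -155/13)
T5 rotate counter-clockwise with cos θ = -3/5, sin θ = -4/5: (137/13, 88/13) → (-59/65, -812/65); (311/26, 185/13) → (547/130, -1177/65); (-425/26, -155/13) → (7/26, 263/13)
T6 reflect across x = 0: (-59/65, -812/65) → (59/65, -812/65); (547/130, -1177/65) → (-547/130, -1177/65); (7/26, 263/13) → (-7/26, 263/13)

image vertices: (59/65, -812/65), (-547/130, -1177/65), (-7/26, 263/13)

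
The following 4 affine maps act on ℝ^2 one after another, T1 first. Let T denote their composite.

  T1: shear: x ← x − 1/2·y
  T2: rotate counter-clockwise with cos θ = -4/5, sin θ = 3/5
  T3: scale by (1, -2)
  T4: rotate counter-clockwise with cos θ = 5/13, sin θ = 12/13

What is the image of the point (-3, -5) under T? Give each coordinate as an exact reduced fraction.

T1 shear: x ← x − 1/2·y: (-3, -5) → (-1/2, -5)
T2 rotate counter-clockwise with cos θ = -4/5, sin θ = 3/5: (-1/2, -5) → (17/5, 37/10)
T3 scale by (1, -2): (17/5, 37/10) → (17/5, -37/5)
T4 rotate counter-clockwise with cos θ = 5/13, sin θ = 12/13: (17/5, -37/5) → (529/65, 19/65)

T(p) = (529/65, 19/65)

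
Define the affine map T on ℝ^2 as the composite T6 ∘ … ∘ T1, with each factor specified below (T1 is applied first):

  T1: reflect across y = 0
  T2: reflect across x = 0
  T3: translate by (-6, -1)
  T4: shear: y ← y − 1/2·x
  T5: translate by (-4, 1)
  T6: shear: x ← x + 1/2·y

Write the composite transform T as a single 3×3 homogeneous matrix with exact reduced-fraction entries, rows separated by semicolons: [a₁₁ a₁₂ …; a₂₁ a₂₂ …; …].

T = [-3/4 -1/2 -17/2; 1/2 -1 3; 0 0 1]

T1 = [1 0 0; 0 -1 0; 0 0 1]
T2·T1 = [-1 0 0; 0 -1 0; 0 0 1]
T3·…·T1 = [-1 0 -6; 0 -1 -1; 0 0 1]
T4·…·T1 = [-1 0 -6; 1/2 -1 2; 0 0 1]
T5·…·T1 = [-1 0 -10; 1/2 -1 3; 0 0 1]
T6·…·T1 = [-3/4 -1/2 -17/2; 1/2 -1 3; 0 0 1]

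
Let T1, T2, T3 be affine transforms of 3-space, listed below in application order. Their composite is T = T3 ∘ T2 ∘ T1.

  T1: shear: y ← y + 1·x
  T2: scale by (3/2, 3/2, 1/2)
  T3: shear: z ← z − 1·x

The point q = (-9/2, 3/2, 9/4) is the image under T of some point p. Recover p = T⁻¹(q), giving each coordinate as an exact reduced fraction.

T1 = [1 0 0 0; 1 1 0 0; 0 0 1 0; 0 0 0 1]
T2·T1 = [3/2 0 0 0; 3/2 3/2 0 0; 0 0 1/2 0; 0 0 0 1]
T3·…·T1 = [3/2 0 0 0; 3/2 3/2 0 0; -3/2 0 1/2 0; 0 0 0 1]
det M = 9/8; M⁻¹ = [2/3 0 0 0; -2/3 2/3 0 0; 2 0 2 0; 0 0 0 1]
M⁻¹ · (-9/2, 3/2, 9/4)ᵀ = (-3, 4, -9/2)ᵀ

p = (-3, 4, -9/2)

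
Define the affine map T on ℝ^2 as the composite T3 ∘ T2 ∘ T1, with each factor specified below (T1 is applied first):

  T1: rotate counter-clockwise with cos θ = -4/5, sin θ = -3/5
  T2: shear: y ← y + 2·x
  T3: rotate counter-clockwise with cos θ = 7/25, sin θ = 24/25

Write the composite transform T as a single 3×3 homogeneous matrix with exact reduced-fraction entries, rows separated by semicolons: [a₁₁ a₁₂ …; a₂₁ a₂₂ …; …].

T1 = [-4/5 3/5 0; -3/5 -4/5 0; 0 0 1]
T2·T1 = [-4/5 3/5 0; -11/5 2/5 0; 0 0 1]
T3·…·T1 = [236/125 -27/125 0; -173/125 86/125 0; 0 0 1]

T = [236/125 -27/125 0; -173/125 86/125 0; 0 0 1]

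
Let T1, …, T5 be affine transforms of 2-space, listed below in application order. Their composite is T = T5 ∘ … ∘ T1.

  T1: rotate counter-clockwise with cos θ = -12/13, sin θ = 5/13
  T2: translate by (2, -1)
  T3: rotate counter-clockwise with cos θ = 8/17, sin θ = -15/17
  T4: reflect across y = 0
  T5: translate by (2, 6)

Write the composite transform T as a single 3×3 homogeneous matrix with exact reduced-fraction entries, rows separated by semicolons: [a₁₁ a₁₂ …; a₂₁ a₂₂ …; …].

T = [-21/221 -220/221 35/17; -220/221 21/221 140/17; 0 0 1]

T1 = [-12/13 -5/13 0; 5/13 -12/13 0; 0 0 1]
T2·T1 = [-12/13 -5/13 2; 5/13 -12/13 -1; 0 0 1]
T3·…·T1 = [-21/221 -220/221 1/17; 220/221 -21/221 -38/17; 0 0 1]
T4·…·T1 = [-21/221 -220/221 1/17; -220/221 21/221 38/17; 0 0 1]
T5·…·T1 = [-21/221 -220/221 35/17; -220/221 21/221 140/17; 0 0 1]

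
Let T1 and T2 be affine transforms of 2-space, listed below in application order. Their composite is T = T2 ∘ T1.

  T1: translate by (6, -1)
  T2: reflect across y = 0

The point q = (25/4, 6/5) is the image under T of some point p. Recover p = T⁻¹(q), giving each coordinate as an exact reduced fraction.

p = (1/4, -1/5)

T1 = [1 0 6; 0 1 -1; 0 0 1]
T2·T1 = [1 0 6; 0 -1 1; 0 0 1]
det M = -1; M⁻¹ = [1 0 -6; 0 -1 1; 0 0 1]
M⁻¹ · (25/4, 6/5)ᵀ = (1/4, -1/5)ᵀ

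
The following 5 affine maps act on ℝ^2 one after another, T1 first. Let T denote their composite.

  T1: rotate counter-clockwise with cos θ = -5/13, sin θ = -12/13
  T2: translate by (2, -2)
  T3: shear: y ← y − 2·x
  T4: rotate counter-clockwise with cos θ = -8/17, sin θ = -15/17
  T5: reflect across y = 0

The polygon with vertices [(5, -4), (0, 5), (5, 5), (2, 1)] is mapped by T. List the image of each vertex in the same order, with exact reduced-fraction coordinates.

T1 rotate counter-clockwise with cos θ = -5/13, sin θ = -12/13: (5, -4) → (-73/13, -40/13); (0, 5) → (60/13, -25/13); (5, 5) → (35/13, -85/13); (2, 1) → (2/13, -29/13)
T2 translate by (2, -2): (-73/13, -40/13) → (-47/13, -66/13); (60/13, -25/13) → (86/13, -51/13); (35/13, -85/13) → (61/13, -111/13); (2/13, -29/13) → (28/13, -55/13)
T3 shear: y ← y − 2·x: (-47/13, -66/13) → (-47/13, 28/13); (86/13, -51/13) → (86/13, -223/13); (61/13, -111/13) → (61/13, -233/13); (28/13, -55/13) → (28/13, -111/13)
T4 rotate counter-clockwise with cos θ = -8/17, sin θ = -15/17: (-47/13, 28/13) → (796/221, 37/17); (86/13, -223/13) → (-4033/221, 38/17); (61/13, -233/13) → (-3983/221, 73/17); (28/13, -111/13) → (-1889/221, 36/17)
T5 reflect across y = 0: (796/221, 37/17) → (796/221, -37/17); (-4033/221, 38/17) → (-4033/221, -38/17); (-3983/221, 73/17) → (-3983/221, -73/17); (-1889/221, 36/17) → (-1889/221, -36/17)

image vertices: (796/221, -37/17), (-4033/221, -38/17), (-3983/221, -73/17), (-1889/221, -36/17)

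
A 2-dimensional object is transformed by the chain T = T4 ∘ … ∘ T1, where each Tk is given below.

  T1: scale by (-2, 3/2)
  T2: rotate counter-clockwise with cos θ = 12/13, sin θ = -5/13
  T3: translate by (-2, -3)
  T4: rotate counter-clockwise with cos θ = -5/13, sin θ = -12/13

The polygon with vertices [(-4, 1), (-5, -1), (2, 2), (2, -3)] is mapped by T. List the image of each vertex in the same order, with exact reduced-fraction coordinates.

image vertices: (-2239/338, -625/169), (-3433/338, -503/169), (499/169, 623/169), (-787/338, 1523/169)

T1 scale by (-2, 3/2): (-4, 1) → (8, 3/2); (-5, -1) → (10, -3/2); (2, 2) → (-4, 3); (2, -3) → (-4, -9/2)
T2 rotate counter-clockwise with cos θ = 12/13, sin θ = -5/13: (8, 3/2) → (207/26, -22/13); (10, -3/2) → (225/26, -68/13); (-4, 3) → (-33/13, 56/13); (-4, -9/2) → (-141/26, -34/13)
T3 translate by (-2, -3): (207/26, -22/13) → (155/26, -61/13); (225/26, -68/13) → (173/26, -107/13); (-33/13, 56/13) → (-59/13, 17/13); (-141/26, -34/13) → (-193/26, -73/13)
T4 rotate counter-clockwise with cos θ = -5/13, sin θ = -12/13: (155/26, -61/13) → (-2239/338, -625/169); (173/26, -107/13) → (-3433/338, -503/169); (-59/13, 17/13) → (499/169, 623/169); (-193/26, -73/13) → (-787/338, 1523/169)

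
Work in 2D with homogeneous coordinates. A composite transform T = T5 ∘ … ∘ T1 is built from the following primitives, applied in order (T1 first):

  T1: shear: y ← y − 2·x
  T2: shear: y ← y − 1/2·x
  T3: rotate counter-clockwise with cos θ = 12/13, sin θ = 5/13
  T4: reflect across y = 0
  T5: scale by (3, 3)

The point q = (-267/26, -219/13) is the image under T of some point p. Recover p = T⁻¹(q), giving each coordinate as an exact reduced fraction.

p = (-1, 4)

T1 = [1 0 0; -2 1 0; 0 0 1]
T2·T1 = [1 0 0; -5/2 1 0; 0 0 1]
T3·…·T1 = [49/26 -5/13 0; -25/13 12/13 0; 0 0 1]
T4·…·T1 = [49/26 -5/13 0; 25/13 -12/13 0; 0 0 1]
T5·…·T1 = [147/26 -15/13 0; 75/13 -36/13 0; 0 0 1]
det M = -9; M⁻¹ = [4/13 -5/39 0; 25/39 -49/78 0; 0 0 1]
M⁻¹ · (-267/26, -219/13)ᵀ = (-1, 4)ᵀ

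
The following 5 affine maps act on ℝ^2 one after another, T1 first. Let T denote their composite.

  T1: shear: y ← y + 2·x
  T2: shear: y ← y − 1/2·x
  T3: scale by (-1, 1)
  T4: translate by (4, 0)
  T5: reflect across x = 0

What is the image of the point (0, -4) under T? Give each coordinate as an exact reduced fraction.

T(p) = (-4, -4)

T1 shear: y ← y + 2·x: (0, -4) → (0, -4)
T2 shear: y ← y − 1/2·x: (0, -4) → (0, -4)
T3 scale by (-1, 1): (0, -4) → (0, -4)
T4 translate by (4, 0): (0, -4) → (4, -4)
T5 reflect across x = 0: (4, -4) → (-4, -4)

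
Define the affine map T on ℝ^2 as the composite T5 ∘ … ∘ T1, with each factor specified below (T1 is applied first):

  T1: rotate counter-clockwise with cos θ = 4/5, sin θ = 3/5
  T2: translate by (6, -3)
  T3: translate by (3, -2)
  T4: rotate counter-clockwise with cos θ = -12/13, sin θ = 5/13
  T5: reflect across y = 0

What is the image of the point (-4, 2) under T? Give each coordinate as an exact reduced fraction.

T1 rotate counter-clockwise with cos θ = 4/5, sin θ = 3/5: (-4, 2) → (-22/5, -4/5)
T2 translate by (6, -3): (-22/5, -4/5) → (8/5, -19/5)
T3 translate by (3, -2): (8/5, -19/5) → (23/5, -29/5)
T4 rotate counter-clockwise with cos θ = -12/13, sin θ = 5/13: (23/5, -29/5) → (-131/65, 463/65)
T5 reflect across y = 0: (-131/65, 463/65) → (-131/65, -463/65)

T(p) = (-131/65, -463/65)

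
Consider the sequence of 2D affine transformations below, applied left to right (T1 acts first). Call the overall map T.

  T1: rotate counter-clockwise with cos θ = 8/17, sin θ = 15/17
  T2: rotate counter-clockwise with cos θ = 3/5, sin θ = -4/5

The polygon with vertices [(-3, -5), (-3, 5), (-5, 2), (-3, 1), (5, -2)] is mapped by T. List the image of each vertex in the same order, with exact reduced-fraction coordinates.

T1 rotate counter-clockwise with cos θ = 8/17, sin θ = 15/17: (-3, -5) → (3, -5); (-3, 5) → (-99/17, -5/17); (-5, 2) → (-70/17, -59/17); (-3, 1) → (-39/17, -37/17); (5, -2) → (70/17, 59/17)
T2 rotate counter-clockwise with cos θ = 3/5, sin θ = -4/5: (3, -5) → (-11/5, -27/5); (-99/17, -5/17) → (-317/85, 381/85); (-70/17, -59/17) → (-446/85, 103/85); (-39/17, -37/17) → (-53/17, 9/17); (70/17, 59/17) → (446/85, -103/85)

image vertices: (-11/5, -27/5), (-317/85, 381/85), (-446/85, 103/85), (-53/17, 9/17), (446/85, -103/85)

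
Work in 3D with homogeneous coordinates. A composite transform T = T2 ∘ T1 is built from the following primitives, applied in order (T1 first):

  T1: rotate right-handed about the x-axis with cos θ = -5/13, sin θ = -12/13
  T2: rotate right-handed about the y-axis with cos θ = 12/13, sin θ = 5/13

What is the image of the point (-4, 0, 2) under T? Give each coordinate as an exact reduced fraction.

T1 rotate right-handed about the x-axis with cos θ = -5/13, sin θ = -12/13: (-4, 0, 2) → (-4, 24/13, -10/13)
T2 rotate right-handed about the y-axis with cos θ = 12/13, sin θ = 5/13: (-4, 24/13, -10/13) → (-674/169, 24/13, 140/169)

T(p) = (-674/169, 24/13, 140/169)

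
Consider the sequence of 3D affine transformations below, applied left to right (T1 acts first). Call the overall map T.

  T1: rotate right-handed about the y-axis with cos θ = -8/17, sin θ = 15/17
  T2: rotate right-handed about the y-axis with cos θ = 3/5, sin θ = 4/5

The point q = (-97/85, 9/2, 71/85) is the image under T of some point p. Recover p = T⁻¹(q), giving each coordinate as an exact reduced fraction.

T1 = [-8/17 0 15/17 0; 0 1 0 0; -15/17 0 -8/17 0; 0 0 0 1]
T2·T1 = [-84/85 0 13/85 0; 0 1 0 0; -13/85 0 -84/85 0; 0 0 0 1]
det M = 1; M⁻¹ = [-84/85 0 -13/85 0; 0 1 0 0; 13/85 0 -84/85 0; 0 0 0 1]
M⁻¹ · (-97/85, 9/2, 71/85)ᵀ = (1, 9/2, -1)ᵀ

p = (1, 9/2, -1)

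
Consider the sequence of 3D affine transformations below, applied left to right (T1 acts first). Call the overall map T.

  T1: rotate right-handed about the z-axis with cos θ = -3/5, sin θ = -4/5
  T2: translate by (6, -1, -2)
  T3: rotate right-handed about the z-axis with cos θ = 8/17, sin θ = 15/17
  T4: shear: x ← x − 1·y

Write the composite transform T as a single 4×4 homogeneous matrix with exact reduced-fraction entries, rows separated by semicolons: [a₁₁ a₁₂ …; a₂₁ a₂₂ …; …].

T = [113/85 41/85 0 -19/17; -77/85 36/85 0 82/17; 0 0 1 -2; 0 0 0 1]

T1 = [-3/5 4/5 0 0; -4/5 -3/5 0 0; 0 0 1 0; 0 0 0 1]
T2·T1 = [-3/5 4/5 0 6; -4/5 -3/5 0 -1; 0 0 1 -2; 0 0 0 1]
T3·…·T1 = [36/85 77/85 0 63/17; -77/85 36/85 0 82/17; 0 0 1 -2; 0 0 0 1]
T4·…·T1 = [113/85 41/85 0 -19/17; -77/85 36/85 0 82/17; 0 0 1 -2; 0 0 0 1]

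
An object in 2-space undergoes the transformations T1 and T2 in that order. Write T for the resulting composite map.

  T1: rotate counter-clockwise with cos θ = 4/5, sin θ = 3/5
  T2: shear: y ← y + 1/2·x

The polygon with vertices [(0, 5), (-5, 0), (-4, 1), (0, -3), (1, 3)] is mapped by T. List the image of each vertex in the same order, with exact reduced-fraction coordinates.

T1 rotate counter-clockwise with cos θ = 4/5, sin θ = 3/5: (0, 5) → (-3, 4); (-5, 0) → (-4, -3); (-4, 1) → (-19/5, -8/5); (0, -3) → (9/5, -12/5); (1, 3) → (-1, 3)
T2 shear: y ← y + 1/2·x: (-3, 4) → (-3, 5/2); (-4, -3) → (-4, -5); (-19/5, -8/5) → (-19/5, -7/2); (9/5, -12/5) → (9/5, -3/2); (-1, 3) → (-1, 5/2)

image vertices: (-3, 5/2), (-4, -5), (-19/5, -7/2), (9/5, -3/2), (-1, 5/2)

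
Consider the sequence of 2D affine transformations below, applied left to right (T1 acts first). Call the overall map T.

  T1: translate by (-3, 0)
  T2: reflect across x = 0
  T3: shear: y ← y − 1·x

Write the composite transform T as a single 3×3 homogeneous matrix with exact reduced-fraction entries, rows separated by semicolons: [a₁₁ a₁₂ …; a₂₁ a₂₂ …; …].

T = [-1 0 3; 1 1 -3; 0 0 1]

T1 = [1 0 -3; 0 1 0; 0 0 1]
T2·T1 = [-1 0 3; 0 1 0; 0 0 1]
T3·…·T1 = [-1 0 3; 1 1 -3; 0 0 1]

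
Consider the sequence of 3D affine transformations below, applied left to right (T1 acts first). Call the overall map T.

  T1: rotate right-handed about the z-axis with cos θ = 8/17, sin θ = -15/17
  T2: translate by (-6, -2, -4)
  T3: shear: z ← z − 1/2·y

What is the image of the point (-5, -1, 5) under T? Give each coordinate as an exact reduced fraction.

T(p) = (-157/17, 33/17, 1/34)

T1 rotate right-handed about the z-axis with cos θ = 8/17, sin θ = -15/17: (-5, -1, 5) → (-55/17, 67/17, 5)
T2 translate by (-6, -2, -4): (-55/17, 67/17, 5) → (-157/17, 33/17, 1)
T3 shear: z ← z − 1/2·y: (-157/17, 33/17, 1) → (-157/17, 33/17, 1/34)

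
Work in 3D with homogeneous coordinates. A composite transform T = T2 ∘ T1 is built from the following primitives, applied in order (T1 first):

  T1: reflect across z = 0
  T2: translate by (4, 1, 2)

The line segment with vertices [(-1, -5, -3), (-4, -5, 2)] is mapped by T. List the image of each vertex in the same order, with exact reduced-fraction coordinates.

image vertices: (3, -4, 5), (0, -4, 0)

T1 reflect across z = 0: (-1, -5, -3) → (-1, -5, 3); (-4, -5, 2) → (-4, -5, -2)
T2 translate by (4, 1, 2): (-1, -5, 3) → (3, -4, 5); (-4, -5, -2) → (0, -4, 0)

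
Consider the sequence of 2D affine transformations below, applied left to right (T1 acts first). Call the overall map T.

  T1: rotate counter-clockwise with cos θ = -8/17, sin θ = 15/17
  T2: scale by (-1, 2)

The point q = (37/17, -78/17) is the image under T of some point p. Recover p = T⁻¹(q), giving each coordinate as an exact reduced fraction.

T1 = [-8/17 -15/17 0; 15/17 -8/17 0; 0 0 1]
T2·T1 = [8/17 15/17 0; 30/17 -16/17 0; 0 0 1]
det M = -2; M⁻¹ = [8/17 15/34 0; 15/17 -4/17 0; 0 0 1]
M⁻¹ · (37/17, -78/17)ᵀ = (-1, 3)ᵀ

p = (-1, 3)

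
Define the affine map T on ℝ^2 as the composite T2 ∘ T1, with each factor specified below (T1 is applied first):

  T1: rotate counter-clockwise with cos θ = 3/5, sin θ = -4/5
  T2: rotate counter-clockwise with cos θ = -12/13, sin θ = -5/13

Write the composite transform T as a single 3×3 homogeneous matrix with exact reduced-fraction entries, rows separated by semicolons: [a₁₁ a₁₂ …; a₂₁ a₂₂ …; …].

T = [-56/65 -33/65 0; 33/65 -56/65 0; 0 0 1]

T1 = [3/5 4/5 0; -4/5 3/5 0; 0 0 1]
T2·T1 = [-56/65 -33/65 0; 33/65 -56/65 0; 0 0 1]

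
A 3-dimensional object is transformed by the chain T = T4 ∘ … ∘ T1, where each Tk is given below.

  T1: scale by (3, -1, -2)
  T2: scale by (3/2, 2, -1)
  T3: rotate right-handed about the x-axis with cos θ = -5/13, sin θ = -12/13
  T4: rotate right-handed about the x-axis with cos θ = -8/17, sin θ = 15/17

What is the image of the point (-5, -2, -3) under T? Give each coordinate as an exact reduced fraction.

T(p) = (-45/2, 1006/221, -1236/221)

T1 scale by (3, -1, -2): (-5, -2, -3) → (-15, 2, 6)
T2 scale by (3/2, 2, -1): (-15, 2, 6) → (-45/2, 4, -6)
T3 rotate right-handed about the x-axis with cos θ = -5/13, sin θ = -12/13: (-45/2, 4, -6) → (-45/2, -92/13, -18/13)
T4 rotate right-handed about the x-axis with cos θ = -8/17, sin θ = 15/17: (-45/2, -92/13, -18/13) → (-45/2, 1006/221, -1236/221)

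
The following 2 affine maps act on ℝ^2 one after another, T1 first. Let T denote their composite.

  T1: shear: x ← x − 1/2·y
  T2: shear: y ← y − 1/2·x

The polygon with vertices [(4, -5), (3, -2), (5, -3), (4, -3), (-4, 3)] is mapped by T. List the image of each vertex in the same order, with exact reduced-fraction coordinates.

T1 shear: x ← x − 1/2·y: (4, -5) → (13/2, -5); (3, -2) → (4, -2); (5, -3) → (13/2, -3); (4, -3) → (11/2, -3); (-4, 3) → (-11/2, 3)
T2 shear: y ← y − 1/2·x: (13/2, -5) → (13/2, -33/4); (4, -2) → (4, -4); (13/2, -3) → (13/2, -25/4); (11/2, -3) → (11/2, -23/4); (-11/2, 3) → (-11/2, 23/4)

image vertices: (13/2, -33/4), (4, -4), (13/2, -25/4), (11/2, -23/4), (-11/2, 23/4)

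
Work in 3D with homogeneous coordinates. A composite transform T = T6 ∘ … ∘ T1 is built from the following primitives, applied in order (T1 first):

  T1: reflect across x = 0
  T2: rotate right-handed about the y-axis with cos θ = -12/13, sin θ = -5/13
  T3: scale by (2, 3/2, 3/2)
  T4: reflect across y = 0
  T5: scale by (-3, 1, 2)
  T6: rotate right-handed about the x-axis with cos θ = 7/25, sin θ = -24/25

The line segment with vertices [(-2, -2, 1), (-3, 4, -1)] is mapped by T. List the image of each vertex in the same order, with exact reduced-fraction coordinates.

image vertices: (174/13, 129/325, -978/325), (186/13, 1398/325, 2439/325)

T1 reflect across x = 0: (-2, -2, 1) → (2, -2, 1); (-3, 4, -1) → (3, 4, -1)
T2 rotate right-handed about the y-axis with cos θ = -12/13, sin θ = -5/13: (2, -2, 1) → (-29/13, -2, -2/13); (3, 4, -1) → (-31/13, 4, 27/13)
T3 scale by (2, 3/2, 3/2): (-29/13, -2, -2/13) → (-58/13, -3, -3/13); (-31/13, 4, 27/13) → (-62/13, 6, 81/26)
T4 reflect across y = 0: (-58/13, -3, -3/13) → (-58/13, 3, -3/13); (-62/13, 6, 81/26) → (-62/13, -6, 81/26)
T5 scale by (-3, 1, 2): (-58/13, 3, -3/13) → (174/13, 3, -6/13); (-62/13, -6, 81/26) → (186/13, -6, 81/13)
T6 rotate right-handed about the x-axis with cos θ = 7/25, sin θ = -24/25: (174/13, 3, -6/13) → (174/13, 129/325, -978/325); (186/13, -6, 81/13) → (186/13, 1398/325, 2439/325)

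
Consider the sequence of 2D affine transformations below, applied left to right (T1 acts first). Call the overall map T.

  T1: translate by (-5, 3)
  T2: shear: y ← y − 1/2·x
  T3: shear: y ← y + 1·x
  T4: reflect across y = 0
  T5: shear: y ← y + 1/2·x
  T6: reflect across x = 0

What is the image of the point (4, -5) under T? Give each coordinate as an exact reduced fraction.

T1 translate by (-5, 3): (4, -5) → (-1, -2)
T2 shear: y ← y − 1/2·x: (-1, -2) → (-1, -3/2)
T3 shear: y ← y + 1·x: (-1, -3/2) → (-1, -5/2)
T4 reflect across y = 0: (-1, -5/2) → (-1, 5/2)
T5 shear: y ← y + 1/2·x: (-1, 5/2) → (-1, 2)
T6 reflect across x = 0: (-1, 2) → (1, 2)

T(p) = (1, 2)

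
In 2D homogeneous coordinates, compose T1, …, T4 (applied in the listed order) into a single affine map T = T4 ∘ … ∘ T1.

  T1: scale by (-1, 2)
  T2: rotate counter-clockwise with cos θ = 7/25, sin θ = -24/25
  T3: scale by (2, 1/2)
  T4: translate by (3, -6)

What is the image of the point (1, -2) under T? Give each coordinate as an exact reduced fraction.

T(p) = (-131/25, -152/25)

T1 scale by (-1, 2): (1, -2) → (-1, -4)
T2 rotate counter-clockwise with cos θ = 7/25, sin θ = -24/25: (-1, -4) → (-103/25, -4/25)
T3 scale by (2, 1/2): (-103/25, -4/25) → (-206/25, -2/25)
T4 translate by (3, -6): (-206/25, -2/25) → (-131/25, -152/25)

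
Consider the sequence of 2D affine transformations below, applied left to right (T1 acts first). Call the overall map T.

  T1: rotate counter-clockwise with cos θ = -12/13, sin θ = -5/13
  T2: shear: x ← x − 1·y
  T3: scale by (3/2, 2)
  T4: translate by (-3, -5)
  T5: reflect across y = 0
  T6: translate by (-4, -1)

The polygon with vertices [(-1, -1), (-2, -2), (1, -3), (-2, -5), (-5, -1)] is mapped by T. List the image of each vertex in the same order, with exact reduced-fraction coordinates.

T1 rotate counter-clockwise with cos θ = -12/13, sin θ = -5/13: (-1, -1) → (7/13, 17/13); (-2, -2) → (14/13, 34/13); (1, -3) → (-27/13, 31/13); (-2, -5) → (-1/13, 70/13); (-5, -1) → (55/13, 37/13)
T2 shear: x ← x − 1·y: (7/13, 17/13) → (-10/13, 17/13); (14/13, 34/13) → (-20/13, 34/13); (-27/13, 31/13) → (-58/13, 31/13); (-1/13, 70/13) → (-71/13, 70/13); (55/13, 37/13) → (18/13, 37/13)
T3 scale by (3/2, 2): (-10/13, 17/13) → (-15/13, 34/13); (-20/13, 34/13) → (-30/13, 68/13); (-58/13, 31/13) → (-87/13, 62/13); (-71/13, 70/13) → (-213/26, 140/13); (18/13, 37/13) → (27/13, 74/13)
T4 translate by (-3, -5): (-15/13, 34/13) → (-54/13, -31/13); (-30/13, 68/13) → (-69/13, 3/13); (-87/13, 62/13) → (-126/13, -3/13); (-213/26, 140/13) → (-291/26, 75/13); (27/13, 74/13) → (-12/13, 9/13)
T5 reflect across y = 0: (-54/13, -31/13) → (-54/13, 31/13); (-69/13, 3/13) → (-69/13, -3/13); (-126/13, -3/13) → (-126/13, 3/13); (-291/26, 75/13) → (-291/26, -75/13); (-12/13, 9/13) → (-12/13, -9/13)
T6 translate by (-4, -1): (-54/13, 31/13) → (-106/13, 18/13); (-69/13, -3/13) → (-121/13, -16/13); (-126/13, 3/13) → (-178/13, -10/13); (-291/26, -75/13) → (-395/26, -88/13); (-12/13, -9/13) → (-64/13, -22/13)

image vertices: (-106/13, 18/13), (-121/13, -16/13), (-178/13, -10/13), (-395/26, -88/13), (-64/13, -22/13)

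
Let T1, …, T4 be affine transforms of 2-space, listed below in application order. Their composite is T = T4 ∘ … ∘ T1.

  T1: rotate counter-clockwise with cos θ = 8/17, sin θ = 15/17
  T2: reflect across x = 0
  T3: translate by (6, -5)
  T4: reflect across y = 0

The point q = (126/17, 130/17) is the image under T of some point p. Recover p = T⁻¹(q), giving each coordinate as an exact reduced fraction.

p = (-3, 0)

T1 = [8/17 -15/17 0; 15/17 8/17 0; 0 0 1]
T2·T1 = [-8/17 15/17 0; 15/17 8/17 0; 0 0 1]
T3·…·T1 = [-8/17 15/17 6; 15/17 8/17 -5; 0 0 1]
T4·…·T1 = [-8/17 15/17 6; -15/17 -8/17 5; 0 0 1]
det M = 1; M⁻¹ = [-8/17 -15/17 123/17; 15/17 -8/17 -50/17; 0 0 1]
M⁻¹ · (126/17, 130/17)ᵀ = (-3, 0)ᵀ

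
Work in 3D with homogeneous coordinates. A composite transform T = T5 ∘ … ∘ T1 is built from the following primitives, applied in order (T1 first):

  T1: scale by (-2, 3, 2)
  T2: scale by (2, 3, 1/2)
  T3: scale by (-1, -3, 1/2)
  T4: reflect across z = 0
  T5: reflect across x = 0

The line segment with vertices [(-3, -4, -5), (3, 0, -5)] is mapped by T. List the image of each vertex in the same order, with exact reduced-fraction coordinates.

image vertices: (12, 108, 5/2), (-12, 0, 5/2)

T1 scale by (-2, 3, 2): (-3, -4, -5) → (6, -12, -10); (3, 0, -5) → (-6, 0, -10)
T2 scale by (2, 3, 1/2): (6, -12, -10) → (12, -36, -5); (-6, 0, -10) → (-12, 0, -5)
T3 scale by (-1, -3, 1/2): (12, -36, -5) → (-12, 108, -5/2); (-12, 0, -5) → (12, 0, -5/2)
T4 reflect across z = 0: (-12, 108, -5/2) → (-12, 108, 5/2); (12, 0, -5/2) → (12, 0, 5/2)
T5 reflect across x = 0: (-12, 108, 5/2) → (12, 108, 5/2); (12, 0, 5/2) → (-12, 0, 5/2)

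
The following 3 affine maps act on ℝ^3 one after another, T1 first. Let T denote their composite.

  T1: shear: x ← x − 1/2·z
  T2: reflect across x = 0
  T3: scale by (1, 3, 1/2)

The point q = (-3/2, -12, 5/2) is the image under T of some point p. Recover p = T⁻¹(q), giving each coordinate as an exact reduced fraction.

p = (4, -4, 5)

T1 = [1 0 -1/2 0; 0 1 0 0; 0 0 1 0; 0 0 0 1]
T2·T1 = [-1 0 1/2 0; 0 1 0 0; 0 0 1 0; 0 0 0 1]
T3·…·T1 = [-1 0 1/2 0; 0 3 0 0; 0 0 1/2 0; 0 0 0 1]
det M = -3/2; M⁻¹ = [-1 0 1 0; 0 1/3 0 0; 0 0 2 0; 0 0 0 1]
M⁻¹ · (-3/2, -12, 5/2)ᵀ = (4, -4, 5)ᵀ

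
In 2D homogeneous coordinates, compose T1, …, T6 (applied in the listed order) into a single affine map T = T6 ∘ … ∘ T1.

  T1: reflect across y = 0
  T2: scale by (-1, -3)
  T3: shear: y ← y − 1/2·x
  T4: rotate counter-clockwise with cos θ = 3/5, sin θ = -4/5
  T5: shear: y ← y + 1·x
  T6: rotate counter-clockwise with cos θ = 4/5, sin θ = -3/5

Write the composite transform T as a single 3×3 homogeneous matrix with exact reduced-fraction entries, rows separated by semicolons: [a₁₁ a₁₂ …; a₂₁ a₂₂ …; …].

T = [19/50 111/25 0; 21/25 48/25 0; 0 0 1]

T1 = [1 0 0; 0 -1 0; 0 0 1]
T2·T1 = [-1 0 0; 0 3 0; 0 0 1]
T3·…·T1 = [-1 0 0; 1/2 3 0; 0 0 1]
T4·…·T1 = [-1/5 12/5 0; 11/10 9/5 0; 0 0 1]
T5·…·T1 = [-1/5 12/5 0; 9/10 21/5 0; 0 0 1]
T6·…·T1 = [19/50 111/25 0; 21/25 48/25 0; 0 0 1]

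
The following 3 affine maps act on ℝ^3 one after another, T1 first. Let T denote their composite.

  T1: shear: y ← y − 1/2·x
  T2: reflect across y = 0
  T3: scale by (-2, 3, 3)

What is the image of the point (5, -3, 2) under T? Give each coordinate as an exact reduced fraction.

T1 shear: y ← y − 1/2·x: (5, -3, 2) → (5, -11/2, 2)
T2 reflect across y = 0: (5, -11/2, 2) → (5, 11/2, 2)
T3 scale by (-2, 3, 3): (5, 11/2, 2) → (-10, 33/2, 6)

T(p) = (-10, 33/2, 6)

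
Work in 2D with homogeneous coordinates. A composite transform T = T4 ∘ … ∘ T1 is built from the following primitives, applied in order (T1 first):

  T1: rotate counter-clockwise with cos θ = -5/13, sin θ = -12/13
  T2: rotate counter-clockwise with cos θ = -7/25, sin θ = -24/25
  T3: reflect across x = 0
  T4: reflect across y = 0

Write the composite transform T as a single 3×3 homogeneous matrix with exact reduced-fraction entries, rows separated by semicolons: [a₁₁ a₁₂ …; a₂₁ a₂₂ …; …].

T1 = [-5/13 12/13 0; -12/13 -5/13 0; 0 0 1]
T2·T1 = [-253/325 -204/325 0; 204/325 -253/325 0; 0 0 1]
T3·…·T1 = [253/325 204/325 0; 204/325 -253/325 0; 0 0 1]
T4·…·T1 = [253/325 204/325 0; -204/325 253/325 0; 0 0 1]

T = [253/325 204/325 0; -204/325 253/325 0; 0 0 1]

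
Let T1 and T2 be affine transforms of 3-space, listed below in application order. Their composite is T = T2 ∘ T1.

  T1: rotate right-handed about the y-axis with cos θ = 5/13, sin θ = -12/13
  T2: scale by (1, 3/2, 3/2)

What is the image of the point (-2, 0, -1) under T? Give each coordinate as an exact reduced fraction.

T(p) = (2/13, 0, -87/26)

T1 rotate right-handed about the y-axis with cos θ = 5/13, sin θ = -12/13: (-2, 0, -1) → (2/13, 0, -29/13)
T2 scale by (1, 3/2, 3/2): (2/13, 0, -29/13) → (2/13, 0, -87/26)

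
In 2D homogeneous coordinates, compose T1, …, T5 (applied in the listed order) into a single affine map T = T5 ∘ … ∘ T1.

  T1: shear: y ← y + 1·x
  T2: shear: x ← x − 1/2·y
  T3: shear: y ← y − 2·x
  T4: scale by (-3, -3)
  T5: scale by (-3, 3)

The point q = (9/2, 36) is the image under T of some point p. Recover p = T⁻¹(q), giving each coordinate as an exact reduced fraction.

p = (-1, -2)

T1 = [1 0 0; 1 1 0; 0 0 1]
T2·T1 = [1/2 -1/2 0; 1 1 0; 0 0 1]
T3·…·T1 = [1/2 -1/2 0; 0 2 0; 0 0 1]
T4·…·T1 = [-3/2 3/2 0; 0 -6 0; 0 0 1]
T5·…·T1 = [9/2 -9/2 0; 0 -18 0; 0 0 1]
det M = -81; M⁻¹ = [2/9 -1/18 0; 0 -1/18 0; 0 0 1]
M⁻¹ · (9/2, 36)ᵀ = (-1, -2)ᵀ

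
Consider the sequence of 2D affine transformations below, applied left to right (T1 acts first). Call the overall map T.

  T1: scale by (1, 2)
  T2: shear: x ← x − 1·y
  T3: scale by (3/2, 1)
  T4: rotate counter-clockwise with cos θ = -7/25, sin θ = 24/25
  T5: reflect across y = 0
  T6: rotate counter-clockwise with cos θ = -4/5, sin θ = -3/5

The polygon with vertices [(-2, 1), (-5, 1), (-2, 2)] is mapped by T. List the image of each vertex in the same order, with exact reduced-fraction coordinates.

T1 scale by (1, 2): (-2, 1) → (-2, 2); (-5, 1) → (-5, 2); (-2, 2) → (-2, 4)
T2 shear: x ← x − 1·y: (-2, 2) → (-4, 2); (-5, 2) → (-7, 2); (-2, 4) → (-6, 4)
T3 scale by (3/2, 1): (-4, 2) → (-6, 2); (-7, 2) → (-21/2, 2); (-6, 4) → (-9, 4)
T4 rotate counter-clockwise with cos θ = -7/25, sin θ = 24/25: (-6, 2) → (-6/25, -158/25); (-21/2, 2) → (51/50, -266/25); (-9, 4) → (-33/25, -244/25)
T5 reflect across y = 0: (-6/25, -158/25) → (-6/25, 158/25); (51/50, -266/25) → (51/50, 266/25); (-33/25, -244/25) → (-33/25, 244/25)
T6 rotate counter-clockwise with cos θ = -4/5, sin θ = -3/5: (-6/25, 158/25) → (498/125, -614/125); (51/50, 266/25) → (696/125, -2281/250); (-33/25, 244/25) → (864/125, -877/125)

image vertices: (498/125, -614/125), (696/125, -2281/250), (864/125, -877/125)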